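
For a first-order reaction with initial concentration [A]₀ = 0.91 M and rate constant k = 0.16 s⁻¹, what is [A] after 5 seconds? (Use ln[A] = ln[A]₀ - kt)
0.4089 M

ln[A] = ln[A]₀ - k·t = ln(0.91) - (0.16)·(5) = -0.0943 - 0.8000 = -0.8943
[A] = e^(-0.8943) = 0.4089 M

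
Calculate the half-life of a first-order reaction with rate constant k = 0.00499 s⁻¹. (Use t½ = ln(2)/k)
138.91 s

t½ = ln(2)/k = 0.6931/0.00499 = 138.91 s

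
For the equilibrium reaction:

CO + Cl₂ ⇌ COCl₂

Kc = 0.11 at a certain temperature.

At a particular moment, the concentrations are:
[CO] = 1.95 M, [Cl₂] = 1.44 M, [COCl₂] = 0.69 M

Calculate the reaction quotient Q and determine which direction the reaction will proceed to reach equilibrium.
Q = 0.246, Q > K, reaction proceeds reverse (toward reactants)

Q = ([COCl₂]) / ([CO] × [Cl₂])
  = ((0.69)) / ((1.95)·(1.44)) = 0.69/2.808 = 0.2457
Since Q = 0.2457 > Kc = 0.11, the reaction proceeds reverse (toward reactants) to reach equilibrium.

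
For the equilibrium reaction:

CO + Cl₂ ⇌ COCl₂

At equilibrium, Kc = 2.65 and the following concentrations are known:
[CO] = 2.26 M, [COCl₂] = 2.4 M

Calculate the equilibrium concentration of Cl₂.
[Cl₂] = 0.4007 M

Kc = ([COCl₂]) / ([CO] × [Cl₂]) = 2.65
[Cl₂]^1 = (product terms)/(Kc · other reactant terms) = 2.4 / (2.65 · 2.26) = 0.40073
[Cl₂] = 0.4007 M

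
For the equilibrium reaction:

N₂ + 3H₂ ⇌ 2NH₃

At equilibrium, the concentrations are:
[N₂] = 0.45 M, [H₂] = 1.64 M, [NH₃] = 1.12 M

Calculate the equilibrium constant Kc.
K_c = 0.6320

Kc = ([NH₃]^2) / ([N₂] × [H₂]^3)
   = ((1.12)^2) / ((0.45)·(1.64)^3)
   = 1.2544 / 1.9849 = 0.6320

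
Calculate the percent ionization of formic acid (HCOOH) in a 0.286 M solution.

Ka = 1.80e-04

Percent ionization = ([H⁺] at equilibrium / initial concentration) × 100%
Percent ionization = 2.48%

Let x = [H⁺]. Ka = x²/(C - x) ⇒ x² + (1.80e-04)x - (1.80e-04)(0.286) = 0. x = 7.0855e-03. Percent = (7.0855e-03/0.286) × 100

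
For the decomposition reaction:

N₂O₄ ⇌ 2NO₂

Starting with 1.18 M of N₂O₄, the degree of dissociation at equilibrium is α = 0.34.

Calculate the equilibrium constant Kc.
K_c = 0.8267

x = α·[A]₀ = 0.34 × 1.18 = 0.4012 M dissociated.
At eq: [N₂O₄] = 1.18 − 0.4012 = 0.7788 M; [NO₂] = 2x = 0.8024 M.
Kc = [NO₂]²/[N₂O₄] = (0.8024)²/0.7788 = 0.8267.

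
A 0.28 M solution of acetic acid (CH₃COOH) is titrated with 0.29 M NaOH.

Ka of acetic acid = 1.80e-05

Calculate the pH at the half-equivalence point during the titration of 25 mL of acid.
pH = pKa = 4.74

At the half-equivalence point, [HA] = [A⁻], so by Henderson–Hasselbalch pH = pKa + log(1) = pKa.
pKa = −log(1.80e-05) = 4.74.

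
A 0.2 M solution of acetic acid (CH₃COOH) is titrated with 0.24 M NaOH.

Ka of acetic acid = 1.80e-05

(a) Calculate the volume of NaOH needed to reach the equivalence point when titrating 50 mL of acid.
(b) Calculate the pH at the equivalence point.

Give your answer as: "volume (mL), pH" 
V = 41.7 mL, pH = 8.89

(a) At equivalence: moles acid = moles base.
moles acid = 0.2 × 0.05 = 0.01 mol; V_NaOH = 0.01/0.24 = 0.04167 L = 41.7 mL.
(b) At equivalence, all acid → conjugate base A⁻ at [A⁻] = 0.01/0.09167 = 0.1091 M.
Kb = Kw/Ka = 1.0e-14/1.80e-05 = 5.556e-10; [OH⁻] = √(Kb·[A⁻]) = 7.785e-06; pOH = 5.11; pH = 14 − pOH = 8.89.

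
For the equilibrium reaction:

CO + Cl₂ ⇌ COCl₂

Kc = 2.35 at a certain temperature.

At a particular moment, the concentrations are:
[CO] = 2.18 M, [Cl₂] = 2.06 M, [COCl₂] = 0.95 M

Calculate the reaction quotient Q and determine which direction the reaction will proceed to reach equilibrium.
Q = 0.212, Q < K, reaction proceeds forward (toward products)

Q = ([COCl₂]) / ([CO] × [Cl₂])
  = ((0.95)) / ((2.18)·(2.06)) = 0.95/4.4908 = 0.2115
Since Q = 0.2115 < Kc = 2.35, the reaction proceeds forward (toward products) to reach equilibrium.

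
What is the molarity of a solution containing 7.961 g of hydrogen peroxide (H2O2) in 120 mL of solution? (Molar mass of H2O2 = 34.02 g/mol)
Moles of H2O2 = 7.961 g ÷ 34.02 g/mol = 0.234009 mol
Volume = 120 mL = 0.12 L
Molarity = 0.234009 mol ÷ 0.12 L = 1.95 M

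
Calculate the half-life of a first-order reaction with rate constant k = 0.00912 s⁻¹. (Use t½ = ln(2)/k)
76.00 s

t½ = ln(2)/k = 0.6931/0.00912 = 76.00 s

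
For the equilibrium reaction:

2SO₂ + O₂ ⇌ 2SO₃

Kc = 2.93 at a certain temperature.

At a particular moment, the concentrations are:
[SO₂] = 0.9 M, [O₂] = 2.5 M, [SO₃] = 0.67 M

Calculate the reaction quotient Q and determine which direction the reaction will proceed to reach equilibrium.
Q = 0.222, Q < K, reaction proceeds forward (toward products)

Q = ([SO₃]^2) / ([SO₂]^2 × [O₂])
  = ((0.67)^2) / ((0.9)^2·(2.5)) = 0.4489/2.025 = 0.2217
Since Q = 0.2217 < Kc = 2.93, the reaction proceeds forward (toward products) to reach equilibrium.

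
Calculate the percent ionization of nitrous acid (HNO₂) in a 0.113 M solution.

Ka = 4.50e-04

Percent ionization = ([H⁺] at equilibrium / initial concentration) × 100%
Percent ionization = 6.11%

Let x = [H⁺]. Ka = x²/(C - x) ⇒ x² + (4.50e-04)x - (4.50e-04)(0.113) = 0. x = 6.9095e-03. Percent = (6.9095e-03/0.113) × 100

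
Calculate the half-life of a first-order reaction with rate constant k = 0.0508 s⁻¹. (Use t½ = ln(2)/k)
13.64 s

t½ = ln(2)/k = 0.6931/0.0508 = 13.64 s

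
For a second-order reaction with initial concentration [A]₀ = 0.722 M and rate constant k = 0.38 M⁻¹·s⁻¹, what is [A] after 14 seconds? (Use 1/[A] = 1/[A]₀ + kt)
0.1491 M

1/[A] = 1/[A]₀ + k·t = 1/0.722 + (0.38)·(14) = 1.3850 + 5.3200 = 6.7050
[A] = 1/6.7050 = 0.1491 M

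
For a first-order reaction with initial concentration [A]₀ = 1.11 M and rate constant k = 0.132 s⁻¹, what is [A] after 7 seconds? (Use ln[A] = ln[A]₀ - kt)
0.4406 M

ln[A] = ln[A]₀ - k·t = ln(1.11) - (0.132)·(7) = 0.1044 - 0.9240 = -0.8196
[A] = e^(-0.8196) = 0.4406 M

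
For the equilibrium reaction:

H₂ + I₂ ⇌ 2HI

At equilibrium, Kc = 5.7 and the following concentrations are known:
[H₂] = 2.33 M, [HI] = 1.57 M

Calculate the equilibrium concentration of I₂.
[I₂] = 0.1856 M

Kc = ([HI]^2) / ([H₂] × [I₂]) = 5.7
[I₂]^1 = (product terms)/(Kc · other reactant terms) = 2.4649 / (5.7 · 2.33) = 0.1856
[I₂] = 0.1856 M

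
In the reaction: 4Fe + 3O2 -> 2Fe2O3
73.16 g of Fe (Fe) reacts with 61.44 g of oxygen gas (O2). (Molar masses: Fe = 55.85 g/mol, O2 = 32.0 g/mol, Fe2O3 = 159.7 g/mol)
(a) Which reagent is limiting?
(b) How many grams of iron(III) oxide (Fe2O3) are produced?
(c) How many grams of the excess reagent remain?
(a) Fe, (b) 104.6 g, (c) 30 g

Moles of Fe = 73.16 g ÷ 55.85 g/mol = 1.30994 mol
Moles of O2 = 61.44 g ÷ 32.0 g/mol = 1.92 mol
Moles ÷ coefficient: Fe: 1.30994/4 = 0.3275, O2: 1.92/3 = 0.64
(a) Fe has the smaller value, so Fe is the limiting reagent.
(b) Moles of Fe2O3 = 1.30994 mol Fe × (2/4) = 0.654969 mol; mass = 0.654969 mol × 159.7 g/mol = 104.6 g
(c) O2 consumed = 1.30994 × (3/4) = 0.982453 mol; remaining = 1.92 − 0.982453 = 0.937547 mol; mass = 0.937547 mol × 32.0 g/mol = 30 g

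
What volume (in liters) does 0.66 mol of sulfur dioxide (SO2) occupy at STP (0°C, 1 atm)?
At STP, 1 mol of gas occupies 22.4 L
Volume = 0.66 mol × 22.4 L/mol = 14.78 L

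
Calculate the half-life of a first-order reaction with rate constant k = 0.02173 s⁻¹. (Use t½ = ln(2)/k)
31.90 s

t½ = ln(2)/k = 0.6931/0.02173 = 31.90 s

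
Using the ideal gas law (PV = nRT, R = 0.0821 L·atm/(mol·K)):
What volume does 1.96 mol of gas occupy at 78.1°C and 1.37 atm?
T = 78.1°C + 273.15 = 351.25 K
V = nRT/P = (1.96 × 0.0821 × 351.25) / 1.37
V = 41.26 L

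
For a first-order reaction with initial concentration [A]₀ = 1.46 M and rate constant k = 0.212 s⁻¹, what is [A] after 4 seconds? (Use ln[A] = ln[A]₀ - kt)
0.6253 M

ln[A] = ln[A]₀ - k·t = ln(1.46) - (0.212)·(4) = 0.3784 - 0.8480 = -0.4696
[A] = e^(-0.4696) = 0.6253 M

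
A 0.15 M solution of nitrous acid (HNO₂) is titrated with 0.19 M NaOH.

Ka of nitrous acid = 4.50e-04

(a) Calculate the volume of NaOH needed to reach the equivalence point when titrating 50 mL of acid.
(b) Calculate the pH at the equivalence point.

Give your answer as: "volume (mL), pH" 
V = 39.5 mL, pH = 8.14

(a) At equivalence: moles acid = moles base.
moles acid = 0.15 × 0.05 = 0.0075 mol; V_NaOH = 0.0075/0.19 = 0.03947 L = 39.5 mL.
(b) At equivalence, all acid → conjugate base A⁻ at [A⁻] = 0.0075/0.08947 = 0.08382 M.
Kb = Kw/Ka = 1.0e-14/4.50e-04 = 2.222e-11; [OH⁻] = √(Kb·[A⁻]) = 1.365e-06; pOH = 5.86; pH = 14 − pOH = 8.14.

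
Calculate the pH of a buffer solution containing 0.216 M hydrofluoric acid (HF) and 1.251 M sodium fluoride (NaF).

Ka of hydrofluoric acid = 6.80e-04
pH = 3.93

pKa = -log(6.80e-04) = 3.17. pH = pKa + log([A⁻]/[HA]) = 3.17 + log(1.251/0.216)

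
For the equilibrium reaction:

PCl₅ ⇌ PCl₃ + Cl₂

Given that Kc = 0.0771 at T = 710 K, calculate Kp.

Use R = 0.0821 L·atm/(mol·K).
K_p = 4.4942

Δn = (moles gaseous products) − (moles gaseous reactants) = 1
T = 710 K; RT = 0.0821 × 710 = 58.291
Kp = Kc·(RT)^Δn = 0.0771 × (58.291)^1 = 0.0771 × 58.291 = 4.4942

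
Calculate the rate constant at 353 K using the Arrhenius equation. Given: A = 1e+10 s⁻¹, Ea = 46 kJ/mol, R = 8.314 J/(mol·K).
1.56e+03 s⁻¹

k = A·exp(-Ea/(R·T)) = 1e+10·exp(-46000/(8.314·353)) = 1e+10·exp(-15.6738) = 1e+10·1.5595e-07 = 1.56e+03 s⁻¹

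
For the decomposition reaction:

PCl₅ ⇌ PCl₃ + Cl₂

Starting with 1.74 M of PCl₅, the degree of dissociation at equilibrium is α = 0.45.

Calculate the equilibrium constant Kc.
K_c = 0.6406

x = α·[A]₀ = 0.45 × 1.74 = 0.783 M dissociated.
At eq: [PCl₅] = 1.74 − 0.783 = 0.957 M; [PCl₃] = [Cl₂] = x = 0.783 M.
Kc = [PCl₃][Cl₂]/[PCl₅] = (0.783)²/0.957 = 0.6406.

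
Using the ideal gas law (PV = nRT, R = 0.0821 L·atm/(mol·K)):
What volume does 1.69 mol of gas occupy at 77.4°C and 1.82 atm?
T = 77.4°C + 273.15 = 350.55 K
V = nRT/P = (1.69 × 0.0821 × 350.55) / 1.82
V = 26.72 L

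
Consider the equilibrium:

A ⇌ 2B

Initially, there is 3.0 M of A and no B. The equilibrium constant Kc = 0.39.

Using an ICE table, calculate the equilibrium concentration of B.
[B] = 0.989 M

ICE: [A] = 3.0 − x, [B] = 2x.
Kc = (2x)²/(3.0 − x) = 0.39 ⇒ 4x² + 0.39x − 1.17 = 0.
x = (−0.39 + √(0.39² + 4·4·1.17))/(2·4) = (−0.39 + √18.872)/8 = 0.49428.
[B] = 2x = 0.989 M.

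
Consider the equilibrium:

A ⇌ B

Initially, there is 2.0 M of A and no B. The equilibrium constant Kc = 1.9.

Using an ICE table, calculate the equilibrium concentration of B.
[B] = 1.310 M

ICE: [A] = 2.0 − x, [B] = x.
Kc = x/(2.0 − x) = 1.9 ⇒ x = 1.9·2.0/(1 + 1.9) = 3.8/2.9 = 1.31.
[B] = x = 1.310 M.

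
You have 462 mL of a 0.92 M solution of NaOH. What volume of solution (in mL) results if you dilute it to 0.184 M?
Using M₁V₁ = M₂V₂:
0.92 × 462 = 0.184 × V₂
V₂ = (0.92 × 462) / 0.184 = 2310 mL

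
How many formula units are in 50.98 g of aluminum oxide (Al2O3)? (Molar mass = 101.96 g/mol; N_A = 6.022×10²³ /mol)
Moles = 50.98 g ÷ 101.96 g/mol = 0.5 mol
Formula units = 0.5 mol × 6.022×10²³ /mol = 3.011e+23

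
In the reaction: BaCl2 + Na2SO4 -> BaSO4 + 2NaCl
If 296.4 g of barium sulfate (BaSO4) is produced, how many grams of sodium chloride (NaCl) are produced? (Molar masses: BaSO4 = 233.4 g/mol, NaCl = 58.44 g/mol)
Moles of BaSO4 = 296.4 g ÷ 233.4 g/mol = 1.26992 mol
Mole ratio: 2 mol NaCl / 1 mol BaSO4
Moles of NaCl = 1.26992 × (2/1) = 2.53985 mol
Mass of NaCl = 2.53985 mol × 58.44 g/mol = 148.4 g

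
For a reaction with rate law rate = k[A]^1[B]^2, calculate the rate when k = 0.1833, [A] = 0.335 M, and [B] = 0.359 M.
0.007914 M/s

rate = k·[A]^1·[B]^2 = 0.1833·(0.335)^1·(0.359)^2 = 0.1833·0.335·0.128881 = 0.007914 M/s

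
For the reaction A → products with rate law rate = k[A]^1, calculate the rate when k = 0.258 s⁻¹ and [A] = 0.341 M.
0.08798 M/s

rate = k·[A]^1 = 0.258·(0.341)^1 = 0.258·0.341 = 0.08798 M/s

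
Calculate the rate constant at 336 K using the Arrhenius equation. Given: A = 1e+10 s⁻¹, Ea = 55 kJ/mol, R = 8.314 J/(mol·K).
2.81e+01 s⁻¹

k = A·exp(-Ea/(R·T)) = 1e+10·exp(-55000/(8.314·336)) = 1e+10·exp(-19.6885) = 1e+10·2.8143e-09 = 2.81e+01 s⁻¹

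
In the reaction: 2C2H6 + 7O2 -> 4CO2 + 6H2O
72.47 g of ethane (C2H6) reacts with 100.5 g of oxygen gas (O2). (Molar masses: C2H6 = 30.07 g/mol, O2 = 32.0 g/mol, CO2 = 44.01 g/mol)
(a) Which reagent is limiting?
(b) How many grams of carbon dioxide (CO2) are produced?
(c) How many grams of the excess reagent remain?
(a) O2, (b) 78.98 g, (c) 45.49 g

Moles of C2H6 = 72.47 g ÷ 30.07 g/mol = 2.41004 mol
Moles of O2 = 100.5 g ÷ 32.0 g/mol = 3.14062 mol
Moles ÷ coefficient: C2H6: 2.41004/2 = 1.205, O2: 3.14062/7 = 0.4487
(a) O2 has the smaller value, so O2 is the limiting reagent.
(b) Moles of CO2 = 3.14062 mol O2 × (4/7) = 1.79464 mol; mass = 1.79464 mol × 44.01 g/mol = 78.98 g
(c) C2H6 consumed = 3.14062 × (2/7) = 0.897321 mol; remaining = 2.41004 − 0.897321 = 1.51272 mol; mass = 1.51272 mol × 30.07 g/mol = 45.49 g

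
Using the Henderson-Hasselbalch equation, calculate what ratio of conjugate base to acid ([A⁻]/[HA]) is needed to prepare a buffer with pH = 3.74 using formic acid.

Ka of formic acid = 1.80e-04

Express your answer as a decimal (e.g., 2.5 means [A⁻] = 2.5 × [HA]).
[A⁻]/[HA] = 0.989

pKa = −log(1.80e-04) = 3.7447. pH = pKa + log([A⁻]/[HA]). 3.74 = 3.7447 + log(ratio). log(ratio) = 3.74 − 3.7447 = -0.0047. ratio = 10^(-0.0047) = 0.989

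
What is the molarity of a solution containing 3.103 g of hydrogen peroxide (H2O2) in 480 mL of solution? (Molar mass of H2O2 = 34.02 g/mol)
Moles of H2O2 = 3.103 g ÷ 34.02 g/mol = 0.0912111 mol
Volume = 480 mL = 0.48 L
Molarity = 0.0912111 mol ÷ 0.48 L = 0.19 M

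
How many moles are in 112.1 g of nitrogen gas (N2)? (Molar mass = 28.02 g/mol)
Moles = 112.1 g ÷ 28.02 g/mol = 4.001 mol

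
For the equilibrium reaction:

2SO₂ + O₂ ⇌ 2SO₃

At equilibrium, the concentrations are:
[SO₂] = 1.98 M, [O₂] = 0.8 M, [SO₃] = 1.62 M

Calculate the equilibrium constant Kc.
K_c = 0.8368

Kc = ([SO₃]^2) / ([SO₂]^2 × [O₂])
   = ((1.62)^2) / ((1.98)^2·(0.8))
   = 2.6244 / 3.1363 = 0.8368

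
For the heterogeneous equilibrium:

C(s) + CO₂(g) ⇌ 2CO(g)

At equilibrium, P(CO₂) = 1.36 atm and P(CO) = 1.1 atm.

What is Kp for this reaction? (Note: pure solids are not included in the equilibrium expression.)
K_p = 0.890

Solid C is excluded.
Kp = P(CO)²/P(CO₂) = (1.1)²/1.36 = 1.21/1.36 = 0.890.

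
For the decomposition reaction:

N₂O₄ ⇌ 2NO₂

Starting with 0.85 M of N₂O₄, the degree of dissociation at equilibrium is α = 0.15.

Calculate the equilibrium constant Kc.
K_c = 0.0900

x = α·[A]₀ = 0.15 × 0.85 = 0.1275 M dissociated.
At eq: [N₂O₄] = 0.85 − 0.1275 = 0.7225 M; [NO₂] = 2x = 0.255 M.
Kc = [NO₂]²/[N₂O₄] = (0.255)²/0.7225 = 0.09.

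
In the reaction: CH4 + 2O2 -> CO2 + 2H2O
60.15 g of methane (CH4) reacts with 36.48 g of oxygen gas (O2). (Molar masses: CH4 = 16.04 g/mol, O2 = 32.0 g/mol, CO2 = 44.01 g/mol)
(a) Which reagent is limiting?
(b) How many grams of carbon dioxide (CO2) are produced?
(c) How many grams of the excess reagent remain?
(a) O2, (b) 25.09 g, (c) 51.01 g

Moles of CH4 = 60.15 g ÷ 16.04 g/mol = 3.75 mol
Moles of O2 = 36.48 g ÷ 32.0 g/mol = 1.14 mol
Moles ÷ coefficient: CH4: 3.75/1 = 3.75, O2: 1.14/2 = 0.57
(a) O2 has the smaller value, so O2 is the limiting reagent.
(b) Moles of CO2 = 1.14 mol O2 × (1/2) = 0.57 mol; mass = 0.57 mol × 44.01 g/mol = 25.09 g
(c) CH4 consumed = 1.14 × (1/2) = 0.57 mol; remaining = 3.75 − 0.57 = 3.18 mol; mass = 3.18 mol × 16.04 g/mol = 51.01 g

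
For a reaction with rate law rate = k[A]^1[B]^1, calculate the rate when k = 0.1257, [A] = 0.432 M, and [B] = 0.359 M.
0.01949 M/s

rate = k·[A]^1·[B]^1 = 0.1257·(0.432)^1·(0.359)^1 = 0.1257·0.432·0.359 = 0.01949 M/s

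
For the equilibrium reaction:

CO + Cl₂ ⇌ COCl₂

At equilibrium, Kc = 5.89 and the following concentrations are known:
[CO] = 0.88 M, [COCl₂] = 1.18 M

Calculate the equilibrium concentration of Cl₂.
[Cl₂] = 0.2277 M

Kc = ([COCl₂]) / ([CO] × [Cl₂]) = 5.89
[Cl₂]^1 = (product terms)/(Kc · other reactant terms) = 1.18 / (5.89 · 0.88) = 0.22766
[Cl₂] = 0.2277 M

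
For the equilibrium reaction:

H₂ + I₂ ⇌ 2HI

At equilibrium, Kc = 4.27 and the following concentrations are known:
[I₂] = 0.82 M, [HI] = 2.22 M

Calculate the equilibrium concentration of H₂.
[H₂] = 1.4076 M

Kc = ([HI]^2) / ([H₂] × [I₂]) = 4.27
[H₂]^1 = (product terms)/(Kc · other reactant terms) = 4.9284 / (4.27 · 0.82) = 1.4076
[H₂] = 1.4076 M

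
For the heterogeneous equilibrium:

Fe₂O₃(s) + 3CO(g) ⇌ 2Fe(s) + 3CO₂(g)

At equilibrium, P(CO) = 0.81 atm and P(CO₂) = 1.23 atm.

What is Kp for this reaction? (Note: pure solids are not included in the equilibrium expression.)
K_p = 3.502

Solids (Fe₂O₃, Fe) are excluded.
Kp = P(CO₂)³/P(CO)³ = (1.23)³/(0.81)³ = 1.861/0.5314 = 3.502.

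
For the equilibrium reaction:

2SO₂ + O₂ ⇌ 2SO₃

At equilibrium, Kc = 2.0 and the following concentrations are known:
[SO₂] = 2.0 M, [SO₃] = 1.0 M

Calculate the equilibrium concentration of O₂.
[O₂] = 0.1250 M

Kc = ([SO₃]^2) / ([SO₂]^2 × [O₂]) = 2.0
[O₂]^1 = (product terms)/(Kc · other reactant terms) = 1 / (2.0 · 4) = 0.125
[O₂] = 0.1250 M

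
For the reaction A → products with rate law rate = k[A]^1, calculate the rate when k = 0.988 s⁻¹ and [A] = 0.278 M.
0.2747 M/s

rate = k·[A]^1 = 0.988·(0.278)^1 = 0.988·0.278 = 0.2747 M/s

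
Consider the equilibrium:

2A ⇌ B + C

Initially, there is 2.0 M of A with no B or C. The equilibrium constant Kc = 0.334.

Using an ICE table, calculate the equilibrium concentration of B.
[B] = 0.536 M

ICE: [A] = 2.0 − 2x, [B] = [C] = x.
Kc = x²/(2.0 − 2x)² = 0.334 ⇒ √Kc = x/(2.0 − 2x).
x = √0.334·2.0/(1 + 2√0.334) = 0.57793·2.0/2.1559 = 0.53615.
[B] = x = 0.536 M.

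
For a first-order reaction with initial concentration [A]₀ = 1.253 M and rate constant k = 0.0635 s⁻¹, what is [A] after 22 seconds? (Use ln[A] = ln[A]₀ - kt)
0.3099 M

ln[A] = ln[A]₀ - k·t = ln(1.253) - (0.0635)·(22) = 0.2255 - 1.3970 = -1.1715
[A] = e^(-1.1715) = 0.3099 M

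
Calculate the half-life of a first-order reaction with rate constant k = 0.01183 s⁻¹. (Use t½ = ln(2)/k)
58.59 s

t½ = ln(2)/k = 0.6931/0.01183 = 58.59 s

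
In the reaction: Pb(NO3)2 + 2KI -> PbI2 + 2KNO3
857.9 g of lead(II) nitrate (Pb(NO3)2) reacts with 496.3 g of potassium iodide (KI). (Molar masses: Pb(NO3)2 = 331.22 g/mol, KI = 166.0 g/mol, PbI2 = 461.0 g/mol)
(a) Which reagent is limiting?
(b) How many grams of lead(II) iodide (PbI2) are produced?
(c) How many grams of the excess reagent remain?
(a) KI, (b) 689.1 g, (c) 362.8 g

Moles of Pb(NO3)2 = 857.9 g ÷ 331.22 g/mol = 2.59012 mol
Moles of KI = 496.3 g ÷ 166.0 g/mol = 2.98976 mol
Moles ÷ coefficient: Pb(NO3)2: 2.59012/1 = 2.59, KI: 2.98976/2 = 1.495
(a) KI has the smaller value, so KI is the limiting reagent.
(b) Moles of PbI2 = 2.98976 mol KI × (1/2) = 1.49488 mol; mass = 1.49488 mol × 461.0 g/mol = 689.1 g
(c) Pb(NO3)2 consumed = 2.98976 × (1/2) = 1.49488 mol; remaining = 2.59012 − 1.49488 = 1.09524 mol; mass = 1.09524 mol × 331.22 g/mol = 362.8 g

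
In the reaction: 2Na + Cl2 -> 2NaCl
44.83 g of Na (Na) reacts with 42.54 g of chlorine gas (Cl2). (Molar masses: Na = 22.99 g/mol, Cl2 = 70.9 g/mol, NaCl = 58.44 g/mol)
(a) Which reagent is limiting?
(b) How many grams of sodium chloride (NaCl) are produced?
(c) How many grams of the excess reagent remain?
(a) Cl2, (b) 70.13 g, (c) 17.24 g

Moles of Na = 44.83 g ÷ 22.99 g/mol = 1.94998 mol
Moles of Cl2 = 42.54 g ÷ 70.9 g/mol = 0.6 mol
Moles ÷ coefficient: Na: 1.94998/2 = 0.975, Cl2: 0.6/1 = 0.6
(a) Cl2 has the smaller value, so Cl2 is the limiting reagent.
(b) Moles of NaCl = 0.6 mol Cl2 × (2/1) = 1.2 mol; mass = 1.2 mol × 58.44 g/mol = 70.13 g
(c) Na consumed = 0.6 × (2/1) = 1.2 mol; remaining = 1.94998 − 1.2 = 0.749978 mol; mass = 0.749978 mol × 22.99 g/mol = 17.24 g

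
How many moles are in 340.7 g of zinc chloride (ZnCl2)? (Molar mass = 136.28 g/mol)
Moles = 340.7 g ÷ 136.28 g/mol = 2.5 mol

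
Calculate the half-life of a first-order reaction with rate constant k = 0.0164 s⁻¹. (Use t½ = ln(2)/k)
42.27 s

t½ = ln(2)/k = 0.6931/0.0164 = 42.27 s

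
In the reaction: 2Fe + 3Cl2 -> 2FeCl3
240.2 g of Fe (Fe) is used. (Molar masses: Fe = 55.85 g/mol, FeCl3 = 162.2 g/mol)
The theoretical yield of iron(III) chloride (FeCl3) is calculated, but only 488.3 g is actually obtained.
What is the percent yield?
Moles of Fe = 240.2 g ÷ 55.85 g/mol = 4.30081 mol
Mole ratio: 2 mol FeCl3 / 2 mol Fe
Moles of FeCl3 = 4.30081 × (2/2) = 4.30081 mol
Theoretical yield = 4.30081 mol × 162.2 g/mol = 697.59 g
Actual yield = 488.3 g
Percent yield = (488.3 / 697.59) × 100% = 70.0%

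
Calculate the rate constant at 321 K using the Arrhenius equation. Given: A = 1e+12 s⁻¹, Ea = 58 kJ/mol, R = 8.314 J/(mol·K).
3.64e+02 s⁻¹

k = A·exp(-Ea/(R·T)) = 1e+12·exp(-58000/(8.314·321)) = 1e+12·exp(-21.7327) = 1e+12·3.6444e-10 = 3.64e+02 s⁻¹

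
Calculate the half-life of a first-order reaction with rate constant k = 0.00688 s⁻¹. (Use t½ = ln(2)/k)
100.75 s

t½ = ln(2)/k = 0.6931/0.00688 = 100.75 s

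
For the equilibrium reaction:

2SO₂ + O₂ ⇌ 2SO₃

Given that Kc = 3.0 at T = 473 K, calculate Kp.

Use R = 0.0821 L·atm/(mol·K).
K_p = 0.0773

Δn = (moles gaseous products) − (moles gaseous reactants) = -1
T = 473 K; RT = 0.0821 × 473 = 38.8333
Kp = Kc·(RT)^Δn = 3.0 × (38.8333)^-1 = 3.0 × 0.0257511 = 0.0773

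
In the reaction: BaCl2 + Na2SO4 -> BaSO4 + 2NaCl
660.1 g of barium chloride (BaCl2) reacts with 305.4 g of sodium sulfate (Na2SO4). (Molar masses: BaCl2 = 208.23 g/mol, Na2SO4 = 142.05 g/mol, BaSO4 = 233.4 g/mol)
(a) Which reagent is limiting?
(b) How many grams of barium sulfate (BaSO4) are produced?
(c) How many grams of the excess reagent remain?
(a) Na2SO4, (b) 501.8 g, (c) 212.4 g

Moles of BaCl2 = 660.1 g ÷ 208.23 g/mol = 3.17005 mol
Moles of Na2SO4 = 305.4 g ÷ 142.05 g/mol = 2.14995 mol
Moles ÷ coefficient: BaCl2: 3.17005/1 = 3.17, Na2SO4: 2.14995/1 = 2.15
(a) Na2SO4 has the smaller value, so Na2SO4 is the limiting reagent.
(b) Moles of BaSO4 = 2.14995 mol Na2SO4 × (1/1) = 2.14995 mol; mass = 2.14995 mol × 233.4 g/mol = 501.8 g
(c) BaCl2 consumed = 2.14995 × (1/1) = 2.14995 mol; remaining = 3.17005 − 2.14995 = 1.02011 mol; mass = 1.02011 mol × 208.23 g/mol = 212.4 g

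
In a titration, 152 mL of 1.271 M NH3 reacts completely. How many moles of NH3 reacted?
Moles = Molarity × Volume (L)
Moles = 1.271 M × 0.152 L = 0.1932 mol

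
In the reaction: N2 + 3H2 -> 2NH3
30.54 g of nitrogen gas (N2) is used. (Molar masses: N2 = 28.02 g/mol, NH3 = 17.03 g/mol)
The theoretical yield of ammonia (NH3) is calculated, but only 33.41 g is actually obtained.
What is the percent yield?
Moles of N2 = 30.54 g ÷ 28.02 g/mol = 1.08994 mol
Mole ratio: 2 mol NH3 / 1 mol N2
Moles of NH3 = 1.08994 × (2/1) = 2.17987 mol
Theoretical yield = 2.17987 mol × 17.03 g/mol = 37.123 g
Actual yield = 33.41 g
Percent yield = (33.41 / 37.123) × 100% = 90.0%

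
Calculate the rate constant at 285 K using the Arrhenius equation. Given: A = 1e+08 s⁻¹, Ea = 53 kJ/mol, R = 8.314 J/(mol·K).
1.93e-02 s⁻¹

k = A·exp(-Ea/(R·T)) = 1e+08·exp(-53000/(8.314·285)) = 1e+08·exp(-22.3677) = 1e+08·1.9313e-10 = 1.93e-02 s⁻¹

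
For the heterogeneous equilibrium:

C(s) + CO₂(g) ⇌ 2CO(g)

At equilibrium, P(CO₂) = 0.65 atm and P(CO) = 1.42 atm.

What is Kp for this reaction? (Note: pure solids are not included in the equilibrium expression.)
K_p = 3.102

Solid C is excluded.
Kp = P(CO)²/P(CO₂) = (1.42)²/0.65 = 2.016/0.65 = 3.102.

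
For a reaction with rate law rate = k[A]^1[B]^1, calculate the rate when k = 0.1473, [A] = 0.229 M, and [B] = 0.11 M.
0.00371 M/s

rate = k·[A]^1·[B]^1 = 0.1473·(0.229)^1·(0.11)^1 = 0.1473·0.229·0.11 = 0.00371 M/s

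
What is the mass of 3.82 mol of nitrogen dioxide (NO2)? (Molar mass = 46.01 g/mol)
Mass = 3.82 mol × 46.01 g/mol = 175.8 g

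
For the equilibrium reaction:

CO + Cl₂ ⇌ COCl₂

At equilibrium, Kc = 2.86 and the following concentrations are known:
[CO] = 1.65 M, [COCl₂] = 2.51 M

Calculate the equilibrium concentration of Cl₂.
[Cl₂] = 0.5319 M

Kc = ([COCl₂]) / ([CO] × [Cl₂]) = 2.86
[Cl₂]^1 = (product terms)/(Kc · other reactant terms) = 2.51 / (2.86 · 1.65) = 0.53189
[Cl₂] = 0.5319 M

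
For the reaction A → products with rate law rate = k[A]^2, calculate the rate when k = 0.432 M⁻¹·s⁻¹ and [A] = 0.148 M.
0.009463 M/s

rate = k·[A]^2 = 0.432·(0.148)^2 = 0.432·0.021904 = 0.009463 M/s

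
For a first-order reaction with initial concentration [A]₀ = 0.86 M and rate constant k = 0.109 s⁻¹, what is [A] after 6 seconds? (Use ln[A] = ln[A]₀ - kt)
0.4472 M

ln[A] = ln[A]₀ - k·t = ln(0.86) - (0.109)·(6) = -0.1508 - 0.6540 = -0.8048
[A] = e^(-0.8048) = 0.4472 M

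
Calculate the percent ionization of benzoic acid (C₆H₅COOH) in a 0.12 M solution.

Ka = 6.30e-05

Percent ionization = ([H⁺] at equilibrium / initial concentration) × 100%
Percent ionization = 2.27%

Let x = [H⁺]. Ka = x²/(C - x) ⇒ x² + (6.30e-05)x - (6.30e-05)(0.12) = 0. x = 2.7182e-03. Percent = (2.7182e-03/0.12) × 100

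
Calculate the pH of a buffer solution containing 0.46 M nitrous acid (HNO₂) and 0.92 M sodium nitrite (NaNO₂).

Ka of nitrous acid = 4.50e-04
pH = 3.65

pKa = -log(4.50e-04) = 3.35. pH = pKa + log([A⁻]/[HA]) = 3.35 + log(0.92/0.46)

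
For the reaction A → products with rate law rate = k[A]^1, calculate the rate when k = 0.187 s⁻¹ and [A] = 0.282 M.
0.05273 M/s

rate = k·[A]^1 = 0.187·(0.282)^1 = 0.187·0.282 = 0.05273 M/s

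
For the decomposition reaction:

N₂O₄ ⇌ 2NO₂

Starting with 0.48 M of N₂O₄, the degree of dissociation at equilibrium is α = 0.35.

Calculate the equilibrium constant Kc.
K_c = 0.3618

x = α·[A]₀ = 0.35 × 0.48 = 0.168 M dissociated.
At eq: [N₂O₄] = 0.48 − 0.168 = 0.312 M; [NO₂] = 2x = 0.336 M.
Kc = [NO₂]²/[N₂O₄] = (0.336)²/0.312 = 0.3618.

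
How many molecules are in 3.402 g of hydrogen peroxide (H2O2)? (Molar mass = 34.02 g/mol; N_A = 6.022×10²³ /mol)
Moles = 3.402 g ÷ 34.02 g/mol = 0.1 mol
Molecules = 0.1 mol × 6.022×10²³ /mol = 6.022e+22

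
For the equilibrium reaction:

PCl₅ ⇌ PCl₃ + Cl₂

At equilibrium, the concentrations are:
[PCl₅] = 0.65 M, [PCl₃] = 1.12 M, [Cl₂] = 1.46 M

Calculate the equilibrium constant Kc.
K_c = 2.5157

Kc = ([PCl₃] × [Cl₂]) / ([PCl₅])
   = ((1.12)·(1.46)) / ((0.65))
   = 1.6352 / 0.65 = 2.5157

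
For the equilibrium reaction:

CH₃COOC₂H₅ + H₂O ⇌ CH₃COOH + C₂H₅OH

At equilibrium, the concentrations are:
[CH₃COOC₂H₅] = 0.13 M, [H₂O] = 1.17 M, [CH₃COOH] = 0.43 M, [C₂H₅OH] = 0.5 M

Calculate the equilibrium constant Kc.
K_c = 1.4135

Kc = ([CH₃COOH] × [C₂H₅OH]) / ([CH₃COOC₂H₅] × [H₂O])
   = ((0.43)·(0.5)) / ((0.13)·(1.17))
   = 0.215 / 0.1521 = 1.4135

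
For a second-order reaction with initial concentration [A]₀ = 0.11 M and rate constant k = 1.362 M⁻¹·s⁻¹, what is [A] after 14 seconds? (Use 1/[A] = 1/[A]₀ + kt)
0.0355 M

1/[A] = 1/[A]₀ + k·t = 1/0.11 + (1.362)·(14) = 9.0909 + 19.0680 = 28.1589
[A] = 1/28.1589 = 0.0355 M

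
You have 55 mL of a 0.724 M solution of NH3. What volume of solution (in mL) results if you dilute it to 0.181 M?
Using M₁V₁ = M₂V₂:
0.724 × 55 = 0.181 × V₂
V₂ = (0.724 × 55) / 0.181 = 220 mL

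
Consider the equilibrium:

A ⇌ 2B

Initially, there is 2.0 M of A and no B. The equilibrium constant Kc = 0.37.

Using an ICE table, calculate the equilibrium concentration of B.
[B] = 0.773 M

ICE: [A] = 2.0 − x, [B] = 2x.
Kc = (2x)²/(2.0 − x) = 0.37 ⇒ 4x² + 0.37x − 0.74 = 0.
x = (−0.37 + √(0.37² + 4·4·0.74))/(2·4) = (−0.37 + √11.977)/8 = 0.38635.
[B] = 2x = 0.773 M.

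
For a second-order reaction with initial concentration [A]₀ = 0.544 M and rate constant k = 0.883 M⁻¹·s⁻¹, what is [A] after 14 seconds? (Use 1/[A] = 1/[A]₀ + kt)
0.0704 M

1/[A] = 1/[A]₀ + k·t = 1/0.544 + (0.883)·(14) = 1.8382 + 12.3620 = 14.2002
[A] = 1/14.2002 = 0.0704 M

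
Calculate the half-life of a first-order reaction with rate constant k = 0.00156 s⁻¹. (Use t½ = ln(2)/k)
444.33 s

t½ = ln(2)/k = 0.6931/0.00156 = 444.33 s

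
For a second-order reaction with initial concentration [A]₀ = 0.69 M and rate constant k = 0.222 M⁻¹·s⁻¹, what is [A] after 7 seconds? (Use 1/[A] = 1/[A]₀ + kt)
0.3330 M

1/[A] = 1/[A]₀ + k·t = 1/0.69 + (0.222)·(7) = 1.4493 + 1.5540 = 3.0033
[A] = 1/3.0033 = 0.3330 M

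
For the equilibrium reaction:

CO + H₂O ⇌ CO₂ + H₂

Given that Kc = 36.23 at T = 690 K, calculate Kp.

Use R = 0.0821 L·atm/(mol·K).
K_p = 36.2300

Δn = (moles gaseous products) − (moles gaseous reactants) = 0
T = 690 K; RT = 0.0821 × 690 = 56.649
Kp = Kc·(RT)^Δn = 36.23 × (56.649)^0 = 36.23 × 1 = 36.2300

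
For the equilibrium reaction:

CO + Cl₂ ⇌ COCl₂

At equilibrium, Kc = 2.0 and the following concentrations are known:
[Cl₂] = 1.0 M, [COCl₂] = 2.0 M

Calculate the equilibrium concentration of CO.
[CO] = 1.0000 M

Kc = ([COCl₂]) / ([CO] × [Cl₂]) = 2.0
[CO]^1 = (product terms)/(Kc · other reactant terms) = 2 / (2.0 · 1) = 1
[CO] = 1.0000 M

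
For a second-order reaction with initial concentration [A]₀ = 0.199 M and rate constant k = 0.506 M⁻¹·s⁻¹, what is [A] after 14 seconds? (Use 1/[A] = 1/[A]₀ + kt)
0.0826 M

1/[A] = 1/[A]₀ + k·t = 1/0.199 + (0.506)·(14) = 5.0251 + 7.0840 = 12.1091
[A] = 1/12.1091 = 0.0826 M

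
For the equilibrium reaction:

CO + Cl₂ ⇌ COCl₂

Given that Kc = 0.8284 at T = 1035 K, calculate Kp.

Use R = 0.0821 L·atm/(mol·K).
K_p = 0.0097

Δn = (moles gaseous products) − (moles gaseous reactants) = -1
T = 1035 K; RT = 0.0821 × 1035 = 84.9735
Kp = Kc·(RT)^Δn = 0.8284 × (84.9735)^-1 = 0.8284 × 0.0117684 = 0.0097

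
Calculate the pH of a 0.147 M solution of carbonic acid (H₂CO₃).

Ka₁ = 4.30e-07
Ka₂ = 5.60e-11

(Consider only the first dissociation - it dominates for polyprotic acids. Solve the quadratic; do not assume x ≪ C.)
pH = 3.60

x² + Ka₁·x − Ka₁·C = 0 with Ka₁ = 4.30e-07, C = 0.147.
x = (−Ka₁ + √(Ka₁² + 4·Ka₁·C))/2 = 2.5120e-04 M, so pH = 3.60.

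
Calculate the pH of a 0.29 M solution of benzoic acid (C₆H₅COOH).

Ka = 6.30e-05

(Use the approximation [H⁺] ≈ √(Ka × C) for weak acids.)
pH = 2.37

[H⁺] = √(Ka × C) = √(6.30e-05 × 0.29) = 4.2743e-03. pH = -log(4.2743e-03)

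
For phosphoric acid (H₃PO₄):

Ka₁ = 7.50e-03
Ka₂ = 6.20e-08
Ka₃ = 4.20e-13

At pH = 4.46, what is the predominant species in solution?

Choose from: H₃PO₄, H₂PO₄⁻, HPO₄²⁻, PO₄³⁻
H₂PO₄⁻

pKa1 = 2.12, pKa2 = 7.21, pKa3 = 12.38. Each pKa is the crossover between adjacent species; pH = 4.46 lies in the region where H₂PO₄⁻ predominates.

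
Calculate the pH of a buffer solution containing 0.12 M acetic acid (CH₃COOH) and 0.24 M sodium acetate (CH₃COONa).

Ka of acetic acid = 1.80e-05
pH = 5.05

pKa = -log(1.80e-05) = 4.74. pH = pKa + log([A⁻]/[HA]) = 4.74 + log(0.24/0.12)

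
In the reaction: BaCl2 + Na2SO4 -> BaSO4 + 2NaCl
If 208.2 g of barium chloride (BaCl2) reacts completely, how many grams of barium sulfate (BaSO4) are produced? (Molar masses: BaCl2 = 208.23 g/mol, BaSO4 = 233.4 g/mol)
Moles of BaCl2 = 208.2 g ÷ 208.23 g/mol = 0.999856 mol
Mole ratio: 1 mol BaSO4 / 1 mol BaCl2
Moles of BaSO4 = 0.999856 × (1/1) = 0.999856 mol
Mass of BaSO4 = 0.999856 mol × 233.4 g/mol = 233.4 g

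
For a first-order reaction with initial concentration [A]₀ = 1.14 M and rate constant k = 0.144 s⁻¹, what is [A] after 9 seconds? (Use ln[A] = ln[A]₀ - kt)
0.3119 M

ln[A] = ln[A]₀ - k·t = ln(1.14) - (0.144)·(9) = 0.1310 - 1.2960 = -1.1650
[A] = e^(-1.1650) = 0.3119 M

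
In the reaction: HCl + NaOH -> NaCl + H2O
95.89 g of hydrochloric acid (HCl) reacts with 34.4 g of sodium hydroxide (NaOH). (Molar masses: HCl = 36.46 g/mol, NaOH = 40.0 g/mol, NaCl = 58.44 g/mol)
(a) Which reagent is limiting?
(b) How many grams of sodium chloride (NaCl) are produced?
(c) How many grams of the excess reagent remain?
(a) NaOH, (b) 50.26 g, (c) 64.53 g

Moles of HCl = 95.89 g ÷ 36.46 g/mol = 2.63001 mol
Moles of NaOH = 34.4 g ÷ 40.0 g/mol = 0.86 mol
Moles ÷ coefficient: HCl: 2.63001/1 = 2.63, NaOH: 0.86/1 = 0.86
(a) NaOH has the smaller value, so NaOH is the limiting reagent.
(b) Moles of NaCl = 0.86 mol NaOH × (1/1) = 0.86 mol; mass = 0.86 mol × 58.44 g/mol = 50.26 g
(c) HCl consumed = 0.86 × (1/1) = 0.86 mol; remaining = 2.63001 − 0.86 = 1.77001 mol; mass = 1.77001 mol × 36.46 g/mol = 64.53 g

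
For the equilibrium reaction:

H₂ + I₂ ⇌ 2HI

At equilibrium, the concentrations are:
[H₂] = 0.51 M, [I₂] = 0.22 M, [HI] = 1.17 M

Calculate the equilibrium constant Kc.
K_c = 12.2005

Kc = ([HI]^2) / ([H₂] × [I₂])
   = ((1.17)^2) / ((0.51)·(0.22))
   = 1.3689 / 0.1122 = 12.2005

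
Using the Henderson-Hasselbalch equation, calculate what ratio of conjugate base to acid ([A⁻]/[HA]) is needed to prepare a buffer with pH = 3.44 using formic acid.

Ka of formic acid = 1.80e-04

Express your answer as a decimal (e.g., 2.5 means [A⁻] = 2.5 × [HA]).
[A⁻]/[HA] = 0.496

pKa = −log(1.80e-04) = 3.7447. pH = pKa + log([A⁻]/[HA]). 3.44 = 3.7447 + log(ratio). log(ratio) = 3.44 − 3.7447 = -0.3047. ratio = 10^(-0.3047) = 0.496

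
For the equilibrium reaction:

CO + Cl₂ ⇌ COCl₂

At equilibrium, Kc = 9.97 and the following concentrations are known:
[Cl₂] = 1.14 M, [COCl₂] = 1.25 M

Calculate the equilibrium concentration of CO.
[CO] = 0.1100 M

Kc = ([COCl₂]) / ([CO] × [Cl₂]) = 9.97
[CO]^1 = (product terms)/(Kc · other reactant terms) = 1.25 / (9.97 · 1.14) = 0.10998
[CO] = 0.1100 M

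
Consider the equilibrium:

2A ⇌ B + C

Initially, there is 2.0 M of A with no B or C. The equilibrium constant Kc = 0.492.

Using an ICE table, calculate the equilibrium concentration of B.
[B] = 0.584 M

ICE: [A] = 2.0 − 2x, [B] = [C] = x.
Kc = x²/(2.0 − 2x)² = 0.492 ⇒ √Kc = x/(2.0 − 2x).
x = √0.492·2.0/(1 + 2√0.492) = 0.70143·2.0/2.4029 = 0.58383.
[B] = x = 0.584 M.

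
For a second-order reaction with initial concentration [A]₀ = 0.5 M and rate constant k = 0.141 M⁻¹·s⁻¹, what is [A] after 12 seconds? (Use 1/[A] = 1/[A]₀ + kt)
0.2709 M

1/[A] = 1/[A]₀ + k·t = 1/0.5 + (0.141)·(12) = 2.0000 + 1.6920 = 3.6920
[A] = 1/3.6920 = 0.2709 M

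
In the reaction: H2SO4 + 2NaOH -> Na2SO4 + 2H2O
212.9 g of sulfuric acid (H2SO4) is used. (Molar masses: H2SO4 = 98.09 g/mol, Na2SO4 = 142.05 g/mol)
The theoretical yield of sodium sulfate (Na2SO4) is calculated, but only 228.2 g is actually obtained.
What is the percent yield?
Moles of H2SO4 = 212.9 g ÷ 98.09 g/mol = 2.17046 mol
Mole ratio: 1 mol Na2SO4 / 1 mol H2SO4
Moles of Na2SO4 = 2.17046 × (1/1) = 2.17046 mol
Theoretical yield = 2.17046 mol × 142.05 g/mol = 308.31 g
Actual yield = 228.2 g
Percent yield = (228.2 / 308.31) × 100% = 74.0%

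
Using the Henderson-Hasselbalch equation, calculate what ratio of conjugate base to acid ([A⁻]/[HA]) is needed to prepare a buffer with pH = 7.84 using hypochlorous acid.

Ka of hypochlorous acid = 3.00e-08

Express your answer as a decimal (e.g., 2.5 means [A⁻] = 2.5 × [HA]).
[A⁻]/[HA] = 2.075

pKa = −log(3.00e-08) = 7.5229. pH = pKa + log([A⁻]/[HA]). 7.84 = 7.5229 + log(ratio). log(ratio) = 7.84 − 7.5229 = 0.3171. ratio = 10^(0.3171) = 2.075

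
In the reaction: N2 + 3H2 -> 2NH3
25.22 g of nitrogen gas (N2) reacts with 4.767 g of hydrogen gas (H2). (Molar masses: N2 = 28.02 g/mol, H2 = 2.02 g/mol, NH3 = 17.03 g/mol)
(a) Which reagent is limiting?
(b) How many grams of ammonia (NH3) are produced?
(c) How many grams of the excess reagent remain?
(a) H2, (b) 26.79 g, (c) 3.179 g

Moles of N2 = 25.22 g ÷ 28.02 g/mol = 0.900071 mol
Moles of H2 = 4.767 g ÷ 2.02 g/mol = 2.3599 mol
Moles ÷ coefficient: N2: 0.900071/1 = 0.9001, H2: 2.3599/3 = 0.7866
(a) H2 has the smaller value, so H2 is the limiting reagent.
(b) Moles of NH3 = 2.3599 mol H2 × (2/3) = 1.57327 mol; mass = 1.57327 mol × 17.03 g/mol = 26.79 g
(c) N2 consumed = 2.3599 × (1/3) = 0.786634 mol; remaining = 0.900071 − 0.786634 = 0.113438 mol; mass = 0.113438 mol × 28.02 g/mol = 3.179 g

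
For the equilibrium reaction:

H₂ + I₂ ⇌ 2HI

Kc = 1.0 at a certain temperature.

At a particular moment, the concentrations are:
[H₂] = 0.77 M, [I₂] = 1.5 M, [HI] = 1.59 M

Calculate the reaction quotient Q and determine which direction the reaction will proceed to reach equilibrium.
Q = 2.189, Q > K, reaction proceeds reverse (toward reactants)

Q = ([HI]^2) / ([H₂] × [I₂])
  = ((1.59)^2) / ((0.77)·(1.5)) = 2.5281/1.155 = 2.189
Since Q = 2.189 > Kc = 1.0, the reaction proceeds reverse (toward reactants) to reach equilibrium.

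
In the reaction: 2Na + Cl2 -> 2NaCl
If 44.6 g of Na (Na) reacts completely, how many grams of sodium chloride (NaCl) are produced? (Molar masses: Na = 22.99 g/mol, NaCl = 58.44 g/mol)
Moles of Na = 44.6 g ÷ 22.99 g/mol = 1.93997 mol
Mole ratio: 2 mol NaCl / 2 mol Na
Moles of NaCl = 1.93997 × (2/2) = 1.93997 mol
Mass of NaCl = 1.93997 mol × 58.44 g/mol = 113.4 g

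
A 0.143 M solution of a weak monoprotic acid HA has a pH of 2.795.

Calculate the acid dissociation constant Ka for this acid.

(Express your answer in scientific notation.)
K_a = 1.82e-05

[H⁺] = 10^(−pH) = 10^(−2.795) = 1.603e-03 M. For HA ⇌ H⁺ + A⁻, Ka = x²/(C − x) = (1.603e-03)²/(0.143 − 1.603e-03) = 1.82e-05.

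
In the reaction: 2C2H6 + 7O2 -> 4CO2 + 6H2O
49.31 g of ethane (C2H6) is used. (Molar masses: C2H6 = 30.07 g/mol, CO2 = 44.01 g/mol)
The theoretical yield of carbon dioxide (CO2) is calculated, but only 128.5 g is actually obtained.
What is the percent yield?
Moles of C2H6 = 49.31 g ÷ 30.07 g/mol = 1.63984 mol
Mole ratio: 4 mol CO2 / 2 mol C2H6
Moles of CO2 = 1.63984 × (4/2) = 3.27968 mol
Theoretical yield = 3.27968 mol × 44.01 g/mol = 144.34 g
Actual yield = 128.5 g
Percent yield = (128.5 / 144.34) × 100% = 89.0%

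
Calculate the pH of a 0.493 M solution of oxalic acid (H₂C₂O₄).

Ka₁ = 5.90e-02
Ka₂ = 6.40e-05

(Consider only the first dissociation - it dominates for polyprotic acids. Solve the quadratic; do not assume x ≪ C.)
pH = 0.84

x² + Ka₁·x − Ka₁·C = 0 with Ka₁ = 5.90e-02, C = 0.493.
x = (−Ka₁ + √(Ka₁² + 4·Ka₁·C))/2 = 1.4358e-01 M, so pH = 0.84.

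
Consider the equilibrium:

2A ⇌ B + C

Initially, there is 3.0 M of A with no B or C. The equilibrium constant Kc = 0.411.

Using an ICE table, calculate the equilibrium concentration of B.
[B] = 0.843 M

ICE: [A] = 3.0 − 2x, [B] = [C] = x.
Kc = x²/(3.0 − 2x)² = 0.411 ⇒ √Kc = x/(3.0 − 2x).
x = √0.411·3.0/(1 + 2√0.411) = 0.64109·3.0/2.2822 = 0.84274.
[B] = x = 0.843 M.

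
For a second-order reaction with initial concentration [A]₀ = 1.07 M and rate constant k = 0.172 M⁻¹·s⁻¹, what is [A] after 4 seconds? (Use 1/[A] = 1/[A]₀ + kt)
0.6163 M

1/[A] = 1/[A]₀ + k·t = 1/1.07 + (0.172)·(4) = 0.9346 + 0.6880 = 1.6226
[A] = 1/1.6226 = 0.6163 M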